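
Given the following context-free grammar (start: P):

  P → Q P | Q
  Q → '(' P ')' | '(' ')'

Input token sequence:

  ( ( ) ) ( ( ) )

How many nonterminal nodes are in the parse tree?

8

[P [Q ( [P [Q ( )]] )] [P [Q ( [P [Q ( )]] )]]]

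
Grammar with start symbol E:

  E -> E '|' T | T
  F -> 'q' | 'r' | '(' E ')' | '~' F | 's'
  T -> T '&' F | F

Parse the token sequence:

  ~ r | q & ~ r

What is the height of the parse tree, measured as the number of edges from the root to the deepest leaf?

[E [E [T [F ~ [F r]]]] | [T [T [F q]] & [F ~ [F r]]]]

5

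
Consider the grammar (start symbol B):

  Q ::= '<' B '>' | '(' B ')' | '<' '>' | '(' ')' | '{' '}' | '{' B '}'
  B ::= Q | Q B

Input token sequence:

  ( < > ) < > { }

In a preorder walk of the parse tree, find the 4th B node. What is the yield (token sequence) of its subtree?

[B [Q ( [B [Q < >]] )] [B [Q < >] [B [Q { }]]]]

{ }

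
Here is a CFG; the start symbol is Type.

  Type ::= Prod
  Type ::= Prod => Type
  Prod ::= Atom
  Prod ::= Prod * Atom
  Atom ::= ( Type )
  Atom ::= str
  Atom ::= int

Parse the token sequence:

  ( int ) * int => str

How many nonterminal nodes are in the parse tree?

[Type [Prod [Prod [Atom ( [Type [Prod [Atom int]]] )]] * [Atom int]] => [Type [Prod [Atom str]]]]

11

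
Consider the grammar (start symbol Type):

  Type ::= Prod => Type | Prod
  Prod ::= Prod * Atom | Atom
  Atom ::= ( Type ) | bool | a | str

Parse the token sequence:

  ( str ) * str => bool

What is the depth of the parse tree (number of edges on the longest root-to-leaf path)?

[Type [Prod [Prod [Atom ( [Type [Prod [Atom str]]] )]] * [Atom str]] => [Type [Prod [Atom bool]]]]

7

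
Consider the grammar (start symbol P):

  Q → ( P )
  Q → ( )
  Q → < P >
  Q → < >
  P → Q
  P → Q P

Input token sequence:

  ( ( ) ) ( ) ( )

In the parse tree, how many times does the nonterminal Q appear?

4

[P [Q ( [P [Q ( )]] )] [P [Q ( )] [P [Q ( )]]]]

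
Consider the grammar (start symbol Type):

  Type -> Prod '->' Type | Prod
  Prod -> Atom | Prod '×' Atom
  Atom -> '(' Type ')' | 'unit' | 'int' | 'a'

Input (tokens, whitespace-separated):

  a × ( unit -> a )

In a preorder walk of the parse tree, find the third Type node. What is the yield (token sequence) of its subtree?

[Type [Prod [Prod [Atom a]] × [Atom ( [Type [Prod [Atom unit]] -> [Type [Prod [Atom a]]]] )]]]

a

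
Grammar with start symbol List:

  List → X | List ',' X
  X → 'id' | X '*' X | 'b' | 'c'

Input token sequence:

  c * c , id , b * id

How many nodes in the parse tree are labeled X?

7

[List [List [List [X [X c] * [X c]]] , [X id]] , [X [X b] * [X id]]]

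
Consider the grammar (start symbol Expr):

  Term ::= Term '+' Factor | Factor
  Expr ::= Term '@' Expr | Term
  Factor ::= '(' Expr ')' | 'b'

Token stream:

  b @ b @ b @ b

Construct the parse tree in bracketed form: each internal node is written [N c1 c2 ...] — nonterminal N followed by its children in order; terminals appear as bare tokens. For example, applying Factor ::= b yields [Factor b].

[Expr [Term [Factor b]] @ [Expr [Term [Factor b]] @ [Expr [Term [Factor b]] @ [Expr [Term [Factor b]]]]]]

Expr
Term @ Expr
Factor @ Expr
b @ Expr
b @ Term @ Expr
b @ Factor @ Expr
b @ b @ Expr
b @ b @ Term @ Expr
b @ b @ Factor @ Expr
b @ b @ b @ Expr
b @ b @ b @ Term
b @ b @ b @ Factor
b @ b @ b @ b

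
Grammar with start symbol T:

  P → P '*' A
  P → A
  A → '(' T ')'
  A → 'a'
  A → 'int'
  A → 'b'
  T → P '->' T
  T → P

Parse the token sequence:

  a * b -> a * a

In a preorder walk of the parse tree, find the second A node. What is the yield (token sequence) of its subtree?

b

[T [P [P [A a]] * [A b]] -> [T [P [P [A a]] * [A a]]]]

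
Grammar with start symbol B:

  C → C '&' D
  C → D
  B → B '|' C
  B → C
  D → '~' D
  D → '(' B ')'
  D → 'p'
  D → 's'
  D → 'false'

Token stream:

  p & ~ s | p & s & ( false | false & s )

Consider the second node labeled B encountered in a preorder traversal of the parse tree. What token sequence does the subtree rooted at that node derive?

[B [B [C [C [D p]] & [D ~ [D s]]]] | [C [C [C [D p]] & [D s]] & [D ( [B [B [C [D false]]] | [C [C [D false]] & [D s]]] )]]]

p & ~ s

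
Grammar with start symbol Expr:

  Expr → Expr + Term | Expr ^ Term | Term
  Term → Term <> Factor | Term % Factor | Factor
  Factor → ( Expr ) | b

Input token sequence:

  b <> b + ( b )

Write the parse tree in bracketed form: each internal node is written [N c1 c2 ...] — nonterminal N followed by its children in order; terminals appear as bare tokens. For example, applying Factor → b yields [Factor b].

[Expr [Expr [Term [Term [Factor b]] <> [Factor b]]] + [Term [Factor ( [Expr [Term [Factor b]]] )]]]

Expr
Expr + Term
Term + Term
Term <> Factor + Term
Factor <> Factor + Term
b <> Factor + Term
b <> b + Term
b <> b + Factor
b <> b + ( Expr )
b <> b + ( Term )
b <> b + ( Factor )
b <> b + ( b )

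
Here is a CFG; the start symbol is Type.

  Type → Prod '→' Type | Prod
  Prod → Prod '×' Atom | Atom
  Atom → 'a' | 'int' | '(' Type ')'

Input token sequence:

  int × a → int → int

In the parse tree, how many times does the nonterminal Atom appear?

[Type [Prod [Prod [Atom int]] × [Atom a]] → [Type [Prod [Atom int]] → [Type [Prod [Atom int]]]]]

4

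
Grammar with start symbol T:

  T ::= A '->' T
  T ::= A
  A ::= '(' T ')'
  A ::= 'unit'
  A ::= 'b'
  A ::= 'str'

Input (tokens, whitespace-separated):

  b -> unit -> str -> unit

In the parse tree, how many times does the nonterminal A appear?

[T [A b] -> [T [A unit] -> [T [A str] -> [T [A unit]]]]]

4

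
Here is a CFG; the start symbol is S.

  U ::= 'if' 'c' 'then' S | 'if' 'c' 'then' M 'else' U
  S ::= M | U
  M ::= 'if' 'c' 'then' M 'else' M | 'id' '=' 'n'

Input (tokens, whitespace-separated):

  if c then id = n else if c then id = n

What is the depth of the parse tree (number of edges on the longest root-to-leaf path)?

[S [U if c then [M id = n] else [U if c then [S [M id = n]]]]]

5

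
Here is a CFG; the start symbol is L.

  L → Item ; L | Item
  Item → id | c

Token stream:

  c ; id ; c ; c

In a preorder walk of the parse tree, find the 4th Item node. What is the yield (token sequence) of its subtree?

[L [Item c] ; [L [Item id] ; [L [Item c] ; [L [Item c]]]]]

c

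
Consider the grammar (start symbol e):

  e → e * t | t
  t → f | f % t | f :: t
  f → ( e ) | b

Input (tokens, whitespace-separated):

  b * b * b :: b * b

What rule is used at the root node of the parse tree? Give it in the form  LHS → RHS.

e → e * t

[e [e [e [e [t [f b]]] * [t [f b]]] * [t [f b] :: [t [f b]]]] * [t [f b]]]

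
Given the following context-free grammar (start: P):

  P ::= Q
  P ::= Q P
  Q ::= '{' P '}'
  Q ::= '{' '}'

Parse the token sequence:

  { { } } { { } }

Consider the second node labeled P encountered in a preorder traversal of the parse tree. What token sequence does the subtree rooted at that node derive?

{ }

[P [Q { [P [Q { }]] }] [P [Q { [P [Q { }]] }]]]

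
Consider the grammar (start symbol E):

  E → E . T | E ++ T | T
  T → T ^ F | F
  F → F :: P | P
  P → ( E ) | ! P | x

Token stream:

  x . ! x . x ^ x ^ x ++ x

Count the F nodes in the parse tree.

6

[E [E [E [E [T [F [P x]]]] . [T [F [P ! [P x]]]]] . [T [T [T [F [P x]]] ^ [F [P x]]] ^ [F [P x]]]] ++ [T [F [P x]]]]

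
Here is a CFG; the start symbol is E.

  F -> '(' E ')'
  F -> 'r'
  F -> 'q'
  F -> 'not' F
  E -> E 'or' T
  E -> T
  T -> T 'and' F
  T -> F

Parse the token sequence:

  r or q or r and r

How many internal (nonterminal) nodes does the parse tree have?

11

[E [E [E [T [F r]]] or [T [F q]]] or [T [T [F r]] and [F r]]]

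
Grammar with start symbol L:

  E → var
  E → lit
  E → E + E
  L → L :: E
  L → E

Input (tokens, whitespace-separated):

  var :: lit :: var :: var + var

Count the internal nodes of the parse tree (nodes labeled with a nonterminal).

10

[L [L [L [L [E var]] :: [E lit]] :: [E var]] :: [E [E var] + [E var]]]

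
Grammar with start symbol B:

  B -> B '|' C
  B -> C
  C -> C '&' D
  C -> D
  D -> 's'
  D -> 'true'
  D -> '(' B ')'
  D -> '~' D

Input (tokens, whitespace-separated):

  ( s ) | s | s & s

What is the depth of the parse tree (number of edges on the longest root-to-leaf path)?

[B [B [B [C [D ( [B [C [D s]]] )]]] | [C [D s]]] | [C [C [D s]] & [D s]]]

8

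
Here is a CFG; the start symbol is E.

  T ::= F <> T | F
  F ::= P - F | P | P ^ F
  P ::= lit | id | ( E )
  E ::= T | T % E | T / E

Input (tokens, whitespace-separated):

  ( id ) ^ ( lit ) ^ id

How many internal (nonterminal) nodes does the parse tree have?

[E [T [F [P ( [E [T [F [P id]]]] )] ^ [F [P ( [E [T [F [P lit]]]] )] ^ [F [P id]]]]]]

16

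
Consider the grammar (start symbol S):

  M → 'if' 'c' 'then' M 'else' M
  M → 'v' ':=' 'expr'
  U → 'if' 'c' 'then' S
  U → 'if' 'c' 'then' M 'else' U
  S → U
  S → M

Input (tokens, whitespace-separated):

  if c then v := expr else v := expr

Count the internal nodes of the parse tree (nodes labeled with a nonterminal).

4

[S [M if c then [M v := expr] else [M v := expr]]]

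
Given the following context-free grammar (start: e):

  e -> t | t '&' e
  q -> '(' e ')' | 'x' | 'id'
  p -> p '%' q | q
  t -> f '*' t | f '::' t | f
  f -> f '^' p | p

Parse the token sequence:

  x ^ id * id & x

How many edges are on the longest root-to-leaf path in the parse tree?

[e [t [f [f [p [q x]]] ^ [p [q id]]] * [t [f [p [q id]]]]] & [e [t [f [p [q x]]]]]]

6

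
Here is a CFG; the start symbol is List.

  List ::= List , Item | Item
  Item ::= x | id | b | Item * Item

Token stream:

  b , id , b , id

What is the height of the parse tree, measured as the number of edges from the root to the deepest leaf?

[List [List [List [List [Item b]] , [Item id]] , [Item b]] , [Item id]]

5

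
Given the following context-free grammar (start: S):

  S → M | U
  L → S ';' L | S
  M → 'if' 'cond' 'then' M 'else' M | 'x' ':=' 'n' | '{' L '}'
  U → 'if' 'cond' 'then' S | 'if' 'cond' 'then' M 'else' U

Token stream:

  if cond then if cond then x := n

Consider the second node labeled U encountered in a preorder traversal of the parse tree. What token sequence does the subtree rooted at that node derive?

[S [U if cond then [S [U if cond then [S [M x := n]]]]]]

if cond then x := n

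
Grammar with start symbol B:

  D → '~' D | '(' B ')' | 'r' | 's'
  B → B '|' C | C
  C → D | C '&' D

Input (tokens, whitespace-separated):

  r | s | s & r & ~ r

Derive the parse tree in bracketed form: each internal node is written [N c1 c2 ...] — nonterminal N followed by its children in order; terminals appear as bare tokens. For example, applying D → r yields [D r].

[B [B [B [C [D r]]] | [C [D s]]] | [C [C [C [D s]] & [D r]] & [D ~ [D r]]]]

B
B | C
B | C | C
C | C | C
D | C | C
r | C | C
r | D | C
r | s | C
r | s | C & D
r | s | C & D & D
r | s | D & D & D
r | s | s & D & D
r | s | s & r & D
r | s | s & r & ~ D
r | s | s & r & ~ r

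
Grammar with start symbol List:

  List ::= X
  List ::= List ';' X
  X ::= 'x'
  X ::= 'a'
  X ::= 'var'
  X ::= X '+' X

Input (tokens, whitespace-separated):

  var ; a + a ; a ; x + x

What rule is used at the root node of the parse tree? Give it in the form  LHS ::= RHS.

List ::= List ';' X

[List [List [List [List [X var]] ; [X [X a] + [X a]]] ; [X a]] ; [X [X x] + [X x]]]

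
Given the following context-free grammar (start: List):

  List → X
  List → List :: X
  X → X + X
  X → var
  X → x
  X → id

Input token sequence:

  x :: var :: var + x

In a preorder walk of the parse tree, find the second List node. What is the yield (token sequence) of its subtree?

[List [List [List [X x]] :: [X var]] :: [X [X var] + [X x]]]

x :: var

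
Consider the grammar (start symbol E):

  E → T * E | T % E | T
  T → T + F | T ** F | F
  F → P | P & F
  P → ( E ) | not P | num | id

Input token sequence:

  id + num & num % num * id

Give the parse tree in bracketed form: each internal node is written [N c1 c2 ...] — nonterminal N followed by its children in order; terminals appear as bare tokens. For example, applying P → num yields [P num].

E
T % E
T + F % E
F + F % E
P + F % E
id + F % E
id + P & F % E
id + num & F % E
id + num & P % E
id + num & num % E
id + num & num % T * E
id + num & num % F * E
id + num & num % P * E
id + num & num % num * E
id + num & num % num * T
id + num & num % num * F
id + num & num % num * P
id + num & num % num * id

[E [T [T [F [P id]]] + [F [P num] & [F [P num]]]] % [E [T [F [P num]]] * [E [T [F [P id]]]]]]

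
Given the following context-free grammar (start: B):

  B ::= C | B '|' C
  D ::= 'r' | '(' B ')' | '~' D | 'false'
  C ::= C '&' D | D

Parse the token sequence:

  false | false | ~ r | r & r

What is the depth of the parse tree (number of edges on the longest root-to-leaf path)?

[B [B [B [B [C [D false]]] | [C [D false]]] | [C [D ~ [D r]]]] | [C [C [D r]] & [D r]]]

6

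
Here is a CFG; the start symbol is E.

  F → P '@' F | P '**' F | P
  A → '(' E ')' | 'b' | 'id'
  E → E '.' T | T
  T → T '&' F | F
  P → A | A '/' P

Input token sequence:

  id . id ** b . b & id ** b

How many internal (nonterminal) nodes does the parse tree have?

25

[E [E [E [T [F [P [A id]]]]] . [T [F [P [A id]] ** [F [P [A b]]]]]] . [T [T [F [P [A b]]]] & [F [P [A id]] ** [F [P [A b]]]]]]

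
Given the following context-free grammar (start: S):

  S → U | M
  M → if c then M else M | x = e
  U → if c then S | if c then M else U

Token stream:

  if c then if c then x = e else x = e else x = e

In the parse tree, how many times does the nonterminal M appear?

[S [M if c then [M if c then [M x = e] else [M x = e]] else [M x = e]]]

5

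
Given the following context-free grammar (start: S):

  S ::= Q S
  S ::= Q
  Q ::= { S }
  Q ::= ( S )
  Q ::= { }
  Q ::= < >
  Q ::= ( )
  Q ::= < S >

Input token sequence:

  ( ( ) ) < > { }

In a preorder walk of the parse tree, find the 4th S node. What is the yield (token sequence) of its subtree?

[S [Q ( [S [Q ( )]] )] [S [Q < >] [S [Q { }]]]]

{ }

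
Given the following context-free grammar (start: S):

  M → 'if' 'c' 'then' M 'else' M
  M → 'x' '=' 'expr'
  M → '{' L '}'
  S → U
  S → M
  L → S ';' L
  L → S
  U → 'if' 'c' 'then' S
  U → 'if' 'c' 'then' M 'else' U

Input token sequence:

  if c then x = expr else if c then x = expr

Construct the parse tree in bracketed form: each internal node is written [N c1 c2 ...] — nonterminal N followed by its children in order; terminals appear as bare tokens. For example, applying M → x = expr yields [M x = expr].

S
U
if c then M else U
if c then x = expr else U
if c then x = expr else if c then S
if c then x = expr else if c then M
if c then x = expr else if c then x = expr

[S [U if c then [M x = expr] else [U if c then [S [M x = expr]]]]]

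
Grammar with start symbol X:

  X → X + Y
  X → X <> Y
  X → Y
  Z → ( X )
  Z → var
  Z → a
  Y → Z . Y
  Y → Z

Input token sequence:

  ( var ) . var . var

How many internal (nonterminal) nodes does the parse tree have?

10

[X [Y [Z ( [X [Y [Z var]]] )] . [Y [Z var] . [Y [Z var]]]]]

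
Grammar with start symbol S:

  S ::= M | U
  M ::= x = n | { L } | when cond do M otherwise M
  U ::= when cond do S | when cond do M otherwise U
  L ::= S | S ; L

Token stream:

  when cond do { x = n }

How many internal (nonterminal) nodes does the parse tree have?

[S [U when cond do [S [M { [L [S [M x = n]]] }]]]]

7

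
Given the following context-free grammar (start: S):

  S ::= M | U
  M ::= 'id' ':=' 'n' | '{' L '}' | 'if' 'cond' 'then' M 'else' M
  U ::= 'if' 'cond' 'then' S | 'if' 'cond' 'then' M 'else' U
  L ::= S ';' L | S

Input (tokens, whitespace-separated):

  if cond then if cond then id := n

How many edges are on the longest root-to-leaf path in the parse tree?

6

[S [U if cond then [S [U if cond then [S [M id := n]]]]]]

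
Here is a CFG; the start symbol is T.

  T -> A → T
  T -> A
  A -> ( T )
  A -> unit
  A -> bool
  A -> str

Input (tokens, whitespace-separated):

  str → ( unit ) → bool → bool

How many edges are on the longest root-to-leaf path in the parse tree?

[T [A str] → [T [A ( [T [A unit]] )] → [T [A bool] → [T [A bool]]]]]

5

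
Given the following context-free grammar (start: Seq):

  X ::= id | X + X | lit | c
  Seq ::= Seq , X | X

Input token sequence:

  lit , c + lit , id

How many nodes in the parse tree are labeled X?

5

[Seq [Seq [Seq [X lit]] , [X [X c] + [X lit]]] , [X id]]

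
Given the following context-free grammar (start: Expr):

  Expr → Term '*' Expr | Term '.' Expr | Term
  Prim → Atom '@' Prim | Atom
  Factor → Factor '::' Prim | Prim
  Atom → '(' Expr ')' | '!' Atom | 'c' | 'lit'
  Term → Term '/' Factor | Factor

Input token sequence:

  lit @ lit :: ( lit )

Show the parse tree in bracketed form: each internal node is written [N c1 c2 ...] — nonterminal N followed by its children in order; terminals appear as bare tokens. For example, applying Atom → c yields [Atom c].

[Expr [Term [Factor [Factor [Prim [Atom lit] @ [Prim [Atom lit]]]] :: [Prim [Atom ( [Expr [Term [Factor [Prim [Atom lit]]]]] )]]]]]

Expr
Term
Factor
Factor :: Prim
Prim :: Prim
Atom @ Prim :: Prim
lit @ Prim :: Prim
lit @ Atom :: Prim
lit @ lit :: Prim
lit @ lit :: Atom
lit @ lit :: ( Expr )
lit @ lit :: ( Term )
lit @ lit :: ( Factor )
lit @ lit :: ( Prim )
lit @ lit :: ( Atom )
lit @ lit :: ( lit )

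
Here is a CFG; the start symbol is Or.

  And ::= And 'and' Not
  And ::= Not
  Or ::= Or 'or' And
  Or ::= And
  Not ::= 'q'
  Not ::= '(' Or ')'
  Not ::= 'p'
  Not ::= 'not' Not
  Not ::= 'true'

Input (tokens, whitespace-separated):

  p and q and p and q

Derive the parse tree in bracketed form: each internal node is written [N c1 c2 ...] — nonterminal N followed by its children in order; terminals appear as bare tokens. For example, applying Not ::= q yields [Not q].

Or
And
And and Not
And and Not and Not
And and Not and Not and Not
Not and Not and Not and Not
p and Not and Not and Not
p and q and Not and Not
p and q and p and Not
p and q and p and q

[Or [And [And [And [And [Not p]] and [Not q]] and [Not p]] and [Not q]]]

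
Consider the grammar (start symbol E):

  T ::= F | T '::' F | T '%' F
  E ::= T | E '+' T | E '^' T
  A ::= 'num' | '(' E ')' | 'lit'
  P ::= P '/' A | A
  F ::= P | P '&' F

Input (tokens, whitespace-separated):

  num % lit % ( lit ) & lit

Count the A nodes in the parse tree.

5

[E [T [T [T [F [P [A num]]]] % [F [P [A lit]]]] % [F [P [A ( [E [T [F [P [A lit]]]]] )]] & [F [P [A lit]]]]]]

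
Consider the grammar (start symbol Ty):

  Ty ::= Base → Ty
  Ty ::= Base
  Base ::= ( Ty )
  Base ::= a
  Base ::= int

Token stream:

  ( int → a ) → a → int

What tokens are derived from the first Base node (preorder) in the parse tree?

( int → a )

[Ty [Base ( [Ty [Base int] → [Ty [Base a]]] )] → [Ty [Base a] → [Ty [Base int]]]]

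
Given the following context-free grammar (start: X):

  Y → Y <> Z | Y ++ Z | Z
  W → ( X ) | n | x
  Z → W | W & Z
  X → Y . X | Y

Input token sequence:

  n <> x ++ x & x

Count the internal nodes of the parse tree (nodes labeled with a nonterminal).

12

[X [Y [Y [Y [Z [W n]]] <> [Z [W x]]] ++ [Z [W x] & [Z [W x]]]]]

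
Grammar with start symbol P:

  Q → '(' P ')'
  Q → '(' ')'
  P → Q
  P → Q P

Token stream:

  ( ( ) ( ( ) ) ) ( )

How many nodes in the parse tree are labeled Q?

[P [Q ( [P [Q ( )] [P [Q ( [P [Q ( )]] )]]] )] [P [Q ( )]]]

5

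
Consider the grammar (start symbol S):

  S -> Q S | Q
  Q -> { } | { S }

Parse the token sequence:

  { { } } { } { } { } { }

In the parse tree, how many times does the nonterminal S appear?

[S [Q { [S [Q { }]] }] [S [Q { }] [S [Q { }] [S [Q { }] [S [Q { }]]]]]]

6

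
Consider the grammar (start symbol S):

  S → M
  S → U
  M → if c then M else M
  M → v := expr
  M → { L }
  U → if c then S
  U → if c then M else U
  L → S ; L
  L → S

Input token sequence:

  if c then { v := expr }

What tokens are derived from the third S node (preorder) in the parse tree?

v := expr

[S [U if c then [S [M { [L [S [M v := expr]]] }]]]]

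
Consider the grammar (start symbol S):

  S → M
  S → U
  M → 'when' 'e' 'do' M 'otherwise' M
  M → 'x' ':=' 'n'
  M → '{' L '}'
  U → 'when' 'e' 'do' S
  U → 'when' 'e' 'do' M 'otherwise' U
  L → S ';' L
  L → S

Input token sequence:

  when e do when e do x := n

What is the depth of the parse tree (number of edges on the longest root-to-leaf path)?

[S [U when e do [S [U when e do [S [M x := n]]]]]]

6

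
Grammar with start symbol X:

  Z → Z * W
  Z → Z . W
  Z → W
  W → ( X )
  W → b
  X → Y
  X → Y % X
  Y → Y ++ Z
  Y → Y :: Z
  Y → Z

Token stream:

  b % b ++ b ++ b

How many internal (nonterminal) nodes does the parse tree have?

[X [Y [Z [W b]]] % [X [Y [Y [Y [Z [W b]]] ++ [Z [W b]]] ++ [Z [W b]]]]]

14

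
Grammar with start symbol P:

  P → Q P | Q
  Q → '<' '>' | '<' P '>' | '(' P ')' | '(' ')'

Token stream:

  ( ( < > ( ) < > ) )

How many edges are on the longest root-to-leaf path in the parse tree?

8

[P [Q ( [P [Q ( [P [Q < >] [P [Q ( )] [P [Q < >]]]] )]] )]]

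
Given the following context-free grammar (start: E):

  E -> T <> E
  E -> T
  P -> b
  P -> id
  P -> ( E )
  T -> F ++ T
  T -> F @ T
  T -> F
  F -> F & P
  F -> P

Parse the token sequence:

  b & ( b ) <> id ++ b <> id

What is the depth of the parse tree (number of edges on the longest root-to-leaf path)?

[E [T [F [F [P b]] & [P ( [E [T [F [P b]]]] )]]] <> [E [T [F [P id]] ++ [T [F [P b]]]] <> [E [T [F [P id]]]]]]

8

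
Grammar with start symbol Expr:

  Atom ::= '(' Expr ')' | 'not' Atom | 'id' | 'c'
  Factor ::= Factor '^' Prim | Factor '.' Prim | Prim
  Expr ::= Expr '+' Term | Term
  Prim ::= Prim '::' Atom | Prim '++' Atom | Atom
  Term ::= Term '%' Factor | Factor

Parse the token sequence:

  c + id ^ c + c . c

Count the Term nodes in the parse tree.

3

[Expr [Expr [Expr [Term [Factor [Prim [Atom c]]]]] + [Term [Factor [Factor [Prim [Atom id]]] ^ [Prim [Atom c]]]]] + [Term [Factor [Factor [Prim [Atom c]]] . [Prim [Atom c]]]]]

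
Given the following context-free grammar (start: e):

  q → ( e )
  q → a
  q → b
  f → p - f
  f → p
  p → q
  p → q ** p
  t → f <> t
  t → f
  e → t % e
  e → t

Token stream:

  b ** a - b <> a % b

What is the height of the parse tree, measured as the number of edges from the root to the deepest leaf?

[e [t [f [p [q b] ** [p [q a]]] - [f [p [q b]]]] <> [t [f [p [q a]]]]] % [e [t [f [p [q b]]]]]]

6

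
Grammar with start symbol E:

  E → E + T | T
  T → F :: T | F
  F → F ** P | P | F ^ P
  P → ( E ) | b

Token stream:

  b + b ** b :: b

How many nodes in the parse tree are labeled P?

4

[E [E [T [F [P b]]]] + [T [F [F [P b]] ** [P b]] :: [T [F [P b]]]]]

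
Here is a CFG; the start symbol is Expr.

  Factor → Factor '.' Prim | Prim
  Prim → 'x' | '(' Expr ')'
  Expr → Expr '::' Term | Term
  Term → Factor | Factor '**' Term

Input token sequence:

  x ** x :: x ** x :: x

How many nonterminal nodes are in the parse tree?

[Expr [Expr [Expr [Term [Factor [Prim x]] ** [Term [Factor [Prim x]]]]] :: [Term [Factor [Prim x]] ** [Term [Factor [Prim x]]]]] :: [Term [Factor [Prim x]]]]

18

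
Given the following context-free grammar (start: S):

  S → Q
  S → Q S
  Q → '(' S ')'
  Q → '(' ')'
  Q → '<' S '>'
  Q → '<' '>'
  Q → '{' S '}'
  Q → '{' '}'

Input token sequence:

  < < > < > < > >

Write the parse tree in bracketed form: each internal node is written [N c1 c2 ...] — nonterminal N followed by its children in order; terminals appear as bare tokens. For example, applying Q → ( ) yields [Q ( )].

S
Q
< S >
< Q S >
< < > S >
< < > Q S >
< < > < > S >
< < > < > Q >
< < > < > < > >

[S [Q < [S [Q < >] [S [Q < >] [S [Q < >]]]] >]]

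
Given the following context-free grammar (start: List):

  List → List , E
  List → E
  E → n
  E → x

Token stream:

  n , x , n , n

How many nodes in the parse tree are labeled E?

[List [List [List [List [E n]] , [E x]] , [E n]] , [E n]]

4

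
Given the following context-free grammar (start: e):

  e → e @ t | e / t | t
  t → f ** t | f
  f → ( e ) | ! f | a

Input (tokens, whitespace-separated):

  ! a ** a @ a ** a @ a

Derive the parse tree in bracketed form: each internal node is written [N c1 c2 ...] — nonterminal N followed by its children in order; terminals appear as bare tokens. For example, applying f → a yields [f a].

e
e @ t
e @ t @ t
t @ t @ t
f ** t @ t @ t
! f ** t @ t @ t
! a ** t @ t @ t
! a ** f @ t @ t
! a ** a @ t @ t
! a ** a @ f ** t @ t
! a ** a @ a ** t @ t
! a ** a @ a ** f @ t
! a ** a @ a ** a @ t
! a ** a @ a ** a @ f
! a ** a @ a ** a @ a

[e [e [e [t [f ! [f a]] ** [t [f a]]]] @ [t [f a] ** [t [f a]]]] @ [t [f a]]]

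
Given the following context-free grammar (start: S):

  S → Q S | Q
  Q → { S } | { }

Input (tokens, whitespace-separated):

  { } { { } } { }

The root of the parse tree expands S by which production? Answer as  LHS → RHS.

[S [Q { }] [S [Q { [S [Q { }]] }] [S [Q { }]]]]

S → Q S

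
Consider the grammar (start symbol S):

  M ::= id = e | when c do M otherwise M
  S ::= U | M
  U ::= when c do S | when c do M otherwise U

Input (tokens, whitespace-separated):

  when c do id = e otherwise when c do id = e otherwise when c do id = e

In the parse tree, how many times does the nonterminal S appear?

2

[S [U when c do [M id = e] otherwise [U when c do [M id = e] otherwise [U when c do [S [M id = e]]]]]]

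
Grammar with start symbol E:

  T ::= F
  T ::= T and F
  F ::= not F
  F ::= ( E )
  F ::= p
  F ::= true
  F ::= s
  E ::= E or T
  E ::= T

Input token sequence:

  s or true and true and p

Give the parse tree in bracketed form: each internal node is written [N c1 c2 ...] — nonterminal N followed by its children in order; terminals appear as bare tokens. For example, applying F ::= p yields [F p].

E
E or T
T or T
F or T
s or T
s or T and F
s or T and F and F
s or F and F and F
s or true and F and F
s or true and true and F
s or true and true and p

[E [E [T [F s]]] or [T [T [T [F true]] and [F true]] and [F p]]]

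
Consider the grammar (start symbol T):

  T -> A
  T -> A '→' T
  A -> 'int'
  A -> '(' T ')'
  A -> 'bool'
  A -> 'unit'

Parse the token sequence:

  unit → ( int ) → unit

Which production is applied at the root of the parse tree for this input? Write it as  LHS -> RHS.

T -> A '→' T

[T [A unit] → [T [A ( [T [A int]] )] → [T [A unit]]]]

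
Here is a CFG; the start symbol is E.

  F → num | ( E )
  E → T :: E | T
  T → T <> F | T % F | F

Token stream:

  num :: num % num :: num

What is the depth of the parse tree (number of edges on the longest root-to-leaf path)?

5

[E [T [F num]] :: [E [T [T [F num]] % [F num]] :: [E [T [F num]]]]]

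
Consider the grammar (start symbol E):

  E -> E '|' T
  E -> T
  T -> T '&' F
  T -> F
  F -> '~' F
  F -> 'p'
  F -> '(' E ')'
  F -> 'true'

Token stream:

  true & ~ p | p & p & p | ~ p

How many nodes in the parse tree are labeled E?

3

[E [E [E [T [T [F true]] & [F ~ [F p]]]] | [T [T [T [F p]] & [F p]] & [F p]]] | [T [F ~ [F p]]]]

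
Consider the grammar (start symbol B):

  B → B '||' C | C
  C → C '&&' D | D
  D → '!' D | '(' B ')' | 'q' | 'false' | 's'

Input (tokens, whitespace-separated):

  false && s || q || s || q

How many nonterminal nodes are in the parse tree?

[B [B [B [B [C [C [D false]] && [D s]]] || [C [D q]]] || [C [D s]]] || [C [D q]]]

14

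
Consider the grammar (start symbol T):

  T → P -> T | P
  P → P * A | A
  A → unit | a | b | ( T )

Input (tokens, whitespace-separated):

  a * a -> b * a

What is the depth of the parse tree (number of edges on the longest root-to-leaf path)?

[T [P [P [A a]] * [A a]] -> [T [P [P [A b]] * [A a]]]]

5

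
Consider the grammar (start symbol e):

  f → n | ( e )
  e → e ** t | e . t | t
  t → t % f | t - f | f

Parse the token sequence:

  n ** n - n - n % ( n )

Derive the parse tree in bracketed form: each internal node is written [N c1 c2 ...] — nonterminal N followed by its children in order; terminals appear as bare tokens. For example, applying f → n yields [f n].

e
e ** t
t ** t
f ** t
n ** t
n ** t % f
n ** t - f % f
n ** t - f - f % f
n ** f - f - f % f
n ** n - f - f % f
n ** n - n - f % f
n ** n - n - n % f
n ** n - n - n % ( e )
n ** n - n - n % ( t )
n ** n - n - n % ( f )
n ** n - n - n % ( n )

[e [e [t [f n]]] ** [t [t [t [t [f n]] - [f n]] - [f n]] % [f ( [e [t [f n]]] )]]]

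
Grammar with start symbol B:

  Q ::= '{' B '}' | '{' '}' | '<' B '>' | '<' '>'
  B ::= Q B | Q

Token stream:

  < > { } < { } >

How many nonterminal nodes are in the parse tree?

[B [Q < >] [B [Q { }] [B [Q < [B [Q { }]] >]]]]

8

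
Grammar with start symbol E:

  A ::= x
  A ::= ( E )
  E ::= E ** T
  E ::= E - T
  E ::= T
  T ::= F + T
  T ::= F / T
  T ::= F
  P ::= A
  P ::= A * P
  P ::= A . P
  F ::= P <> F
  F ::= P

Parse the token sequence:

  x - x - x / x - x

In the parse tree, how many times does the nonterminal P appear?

5

[E [E [E [E [T [F [P [A x]]]]] - [T [F [P [A x]]]]] - [T [F [P [A x]]] / [T [F [P [A x]]]]]] - [T [F [P [A x]]]]]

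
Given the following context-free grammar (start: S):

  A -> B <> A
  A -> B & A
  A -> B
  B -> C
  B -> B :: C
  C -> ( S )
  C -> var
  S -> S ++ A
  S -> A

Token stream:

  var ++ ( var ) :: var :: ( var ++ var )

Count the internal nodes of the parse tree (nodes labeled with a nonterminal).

24

[S [S [A [B [C var]]]] ++ [A [B [B [B [C ( [S [A [B [C var]]]] )]] :: [C var]] :: [C ( [S [S [A [B [C var]]]] ++ [A [B [C var]]]] )]]]]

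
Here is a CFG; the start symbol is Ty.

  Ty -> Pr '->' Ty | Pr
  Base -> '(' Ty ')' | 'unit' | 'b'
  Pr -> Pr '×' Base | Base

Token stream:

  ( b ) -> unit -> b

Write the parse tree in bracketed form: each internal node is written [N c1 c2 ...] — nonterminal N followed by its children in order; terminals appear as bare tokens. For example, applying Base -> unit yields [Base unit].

[Ty [Pr [Base ( [Ty [Pr [Base b]]] )]] -> [Ty [Pr [Base unit]] -> [Ty [Pr [Base b]]]]]

Ty
Pr -> Ty
Base -> Ty
( Ty ) -> Ty
( Pr ) -> Ty
( Base ) -> Ty
( b ) -> Ty
( b ) -> Pr -> Ty
( b ) -> Base -> Ty
( b ) -> unit -> Ty
( b ) -> unit -> Pr
( b ) -> unit -> Base
( b ) -> unit -> b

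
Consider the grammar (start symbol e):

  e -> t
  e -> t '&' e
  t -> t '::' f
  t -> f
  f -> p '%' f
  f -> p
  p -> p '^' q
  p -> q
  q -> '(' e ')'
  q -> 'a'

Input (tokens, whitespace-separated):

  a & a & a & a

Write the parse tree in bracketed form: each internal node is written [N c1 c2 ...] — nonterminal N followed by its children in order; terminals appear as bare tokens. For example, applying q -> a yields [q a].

e
t & e
f & e
p & e
q & e
a & e
a & t & e
a & f & e
a & p & e
a & q & e
a & a & e
a & a & t & e
a & a & f & e
a & a & p & e
a & a & q & e
a & a & a & e
a & a & a & t
a & a & a & f
a & a & a & p
a & a & a & q
a & a & a & a

[e [t [f [p [q a]]]] & [e [t [f [p [q a]]]] & [e [t [f [p [q a]]]] & [e [t [f [p [q a]]]]]]]]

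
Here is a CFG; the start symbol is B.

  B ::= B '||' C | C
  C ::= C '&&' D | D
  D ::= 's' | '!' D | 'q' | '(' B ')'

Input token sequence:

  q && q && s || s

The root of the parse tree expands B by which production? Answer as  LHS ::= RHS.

[B [B [C [C [C [D q]] && [D q]] && [D s]]] || [C [D s]]]

B ::= B '||' C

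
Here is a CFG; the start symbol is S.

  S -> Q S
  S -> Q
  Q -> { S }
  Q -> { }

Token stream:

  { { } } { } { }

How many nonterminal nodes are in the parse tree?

[S [Q { [S [Q { }]] }] [S [Q { }] [S [Q { }]]]]

8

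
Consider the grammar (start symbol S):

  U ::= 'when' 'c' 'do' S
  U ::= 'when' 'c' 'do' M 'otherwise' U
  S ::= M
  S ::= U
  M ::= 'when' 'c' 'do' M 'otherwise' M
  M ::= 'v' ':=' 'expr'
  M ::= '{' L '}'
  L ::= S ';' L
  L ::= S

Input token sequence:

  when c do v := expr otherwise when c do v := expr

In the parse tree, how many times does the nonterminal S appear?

[S [U when c do [M v := expr] otherwise [U when c do [S [M v := expr]]]]]

2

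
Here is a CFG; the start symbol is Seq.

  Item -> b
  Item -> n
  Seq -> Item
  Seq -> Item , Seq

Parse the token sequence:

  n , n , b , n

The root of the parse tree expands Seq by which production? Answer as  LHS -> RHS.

[Seq [Item n] , [Seq [Item n] , [Seq [Item b] , [Seq [Item n]]]]]

Seq -> Item , Seq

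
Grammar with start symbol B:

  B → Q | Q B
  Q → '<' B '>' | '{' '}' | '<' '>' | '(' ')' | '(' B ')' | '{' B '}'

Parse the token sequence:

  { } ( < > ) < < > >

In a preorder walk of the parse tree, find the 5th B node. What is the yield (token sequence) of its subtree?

[B [Q { }] [B [Q ( [B [Q < >]] )] [B [Q < [B [Q < >]] >]]]]

< >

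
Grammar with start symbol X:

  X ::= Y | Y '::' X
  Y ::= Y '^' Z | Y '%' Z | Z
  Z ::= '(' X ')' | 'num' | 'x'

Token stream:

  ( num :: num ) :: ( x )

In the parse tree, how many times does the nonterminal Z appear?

[X [Y [Z ( [X [Y [Z num]] :: [X [Y [Z num]]]] )]] :: [X [Y [Z ( [X [Y [Z x]]] )]]]]

5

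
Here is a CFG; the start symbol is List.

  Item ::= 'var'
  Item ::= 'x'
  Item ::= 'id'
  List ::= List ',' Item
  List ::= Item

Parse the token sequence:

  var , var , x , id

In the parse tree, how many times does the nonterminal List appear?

4

[List [List [List [List [Item var]] , [Item var]] , [Item x]] , [Item id]]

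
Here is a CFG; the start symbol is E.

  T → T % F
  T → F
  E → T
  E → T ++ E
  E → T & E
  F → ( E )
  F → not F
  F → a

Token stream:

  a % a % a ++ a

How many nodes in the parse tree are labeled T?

[E [T [T [T [F a]] % [F a]] % [F a]] ++ [E [T [F a]]]]

4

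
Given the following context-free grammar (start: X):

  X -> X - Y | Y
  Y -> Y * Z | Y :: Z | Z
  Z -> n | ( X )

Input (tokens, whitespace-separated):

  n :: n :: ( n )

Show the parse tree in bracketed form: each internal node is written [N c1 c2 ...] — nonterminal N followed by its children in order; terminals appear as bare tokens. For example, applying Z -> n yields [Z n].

X
Y
Y :: Z
Y :: Z :: Z
Z :: Z :: Z
n :: Z :: Z
n :: n :: Z
n :: n :: ( X )
n :: n :: ( Y )
n :: n :: ( Z )
n :: n :: ( n )

[X [Y [Y [Y [Z n]] :: [Z n]] :: [Z ( [X [Y [Z n]]] )]]]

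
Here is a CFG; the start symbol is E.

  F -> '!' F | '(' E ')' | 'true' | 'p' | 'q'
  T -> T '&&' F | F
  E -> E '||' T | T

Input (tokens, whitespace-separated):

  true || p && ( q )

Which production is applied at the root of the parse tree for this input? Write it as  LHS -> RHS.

E -> E '||' T

[E [E [T [F true]]] || [T [T [F p]] && [F ( [E [T [F q]]] )]]]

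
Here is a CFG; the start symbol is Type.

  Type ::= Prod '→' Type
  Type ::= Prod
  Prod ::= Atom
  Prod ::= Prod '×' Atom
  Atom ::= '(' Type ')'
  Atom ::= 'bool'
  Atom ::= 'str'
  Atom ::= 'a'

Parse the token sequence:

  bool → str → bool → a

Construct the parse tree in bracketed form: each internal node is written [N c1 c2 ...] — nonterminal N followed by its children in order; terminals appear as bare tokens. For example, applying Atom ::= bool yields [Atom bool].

Type
Prod → Type
Atom → Type
bool → Type
bool → Prod → Type
bool → Atom → Type
bool → str → Type
bool → str → Prod → Type
bool → str → Atom → Type
bool → str → bool → Type
bool → str → bool → Prod
bool → str → bool → Atom
bool → str → bool → a

[Type [Prod [Atom bool]] → [Type [Prod [Atom str]] → [Type [Prod [Atom bool]] → [Type [Prod [Atom a]]]]]]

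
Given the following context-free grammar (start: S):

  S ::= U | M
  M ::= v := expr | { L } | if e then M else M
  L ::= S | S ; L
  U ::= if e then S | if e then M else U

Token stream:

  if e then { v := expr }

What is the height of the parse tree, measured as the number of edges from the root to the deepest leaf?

[S [U if e then [S [M { [L [S [M v := expr]]] }]]]]

7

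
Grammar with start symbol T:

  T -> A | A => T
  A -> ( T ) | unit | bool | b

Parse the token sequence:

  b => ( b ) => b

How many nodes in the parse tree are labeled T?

[T [A b] => [T [A ( [T [A b]] )] => [T [A b]]]]

4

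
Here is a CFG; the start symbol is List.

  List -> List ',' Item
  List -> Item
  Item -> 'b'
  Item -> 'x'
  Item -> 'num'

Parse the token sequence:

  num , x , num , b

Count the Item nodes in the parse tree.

[List [List [List [List [Item num]] , [Item x]] , [Item num]] , [Item b]]

4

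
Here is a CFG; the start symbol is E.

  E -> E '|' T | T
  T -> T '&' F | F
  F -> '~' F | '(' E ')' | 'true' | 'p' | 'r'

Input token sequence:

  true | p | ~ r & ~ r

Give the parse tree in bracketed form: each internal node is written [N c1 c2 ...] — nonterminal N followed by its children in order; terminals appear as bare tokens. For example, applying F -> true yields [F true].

E
E | T
E | T | T
T | T | T
F | T | T
true | T | T
true | F | T
true | p | T
true | p | T & F
true | p | F & F
true | p | ~ F & F
true | p | ~ r & F
true | p | ~ r & ~ F
true | p | ~ r & ~ r

[E [E [E [T [F true]]] | [T [F p]]] | [T [T [F ~ [F r]]] & [F ~ [F r]]]]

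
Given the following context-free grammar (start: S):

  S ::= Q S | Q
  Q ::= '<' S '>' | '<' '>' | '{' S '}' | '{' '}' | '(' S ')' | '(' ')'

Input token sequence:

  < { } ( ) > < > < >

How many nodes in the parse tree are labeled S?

5

[S [Q < [S [Q { }] [S [Q ( )]]] >] [S [Q < >] [S [Q < >]]]]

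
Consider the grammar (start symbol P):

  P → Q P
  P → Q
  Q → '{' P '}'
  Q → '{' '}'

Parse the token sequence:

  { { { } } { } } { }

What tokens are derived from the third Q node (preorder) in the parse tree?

[P [Q { [P [Q { [P [Q { }]] }] [P [Q { }]]] }] [P [Q { }]]]

{ }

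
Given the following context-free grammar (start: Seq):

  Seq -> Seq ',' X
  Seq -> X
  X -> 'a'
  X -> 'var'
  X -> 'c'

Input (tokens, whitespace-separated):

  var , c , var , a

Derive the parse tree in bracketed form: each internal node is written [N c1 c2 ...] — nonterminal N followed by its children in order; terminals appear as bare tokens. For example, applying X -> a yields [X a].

[Seq [Seq [Seq [Seq [X var]] , [X c]] , [X var]] , [X a]]

Seq
Seq , X
Seq , X , X
Seq , X , X , X
X , X , X , X
var , X , X , X
var , c , X , X
var , c , var , X
var , c , var , a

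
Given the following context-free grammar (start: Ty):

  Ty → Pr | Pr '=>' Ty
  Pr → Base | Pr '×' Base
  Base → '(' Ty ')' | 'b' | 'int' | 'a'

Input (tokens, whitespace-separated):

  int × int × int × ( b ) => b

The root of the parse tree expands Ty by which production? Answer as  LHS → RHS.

Ty → Pr '=>' Ty

[Ty [Pr [Pr [Pr [Pr [Base int]] × [Base int]] × [Base int]] × [Base ( [Ty [Pr [Base b]]] )]] => [Ty [Pr [Base b]]]]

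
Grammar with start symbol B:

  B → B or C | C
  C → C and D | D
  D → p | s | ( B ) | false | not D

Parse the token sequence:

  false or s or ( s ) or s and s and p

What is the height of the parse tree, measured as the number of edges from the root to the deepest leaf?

[B [B [B [B [C [D false]]] or [C [D s]]] or [C [D ( [B [C [D s]]] )]]] or [C [C [C [D s]] and [D s]] and [D p]]]

7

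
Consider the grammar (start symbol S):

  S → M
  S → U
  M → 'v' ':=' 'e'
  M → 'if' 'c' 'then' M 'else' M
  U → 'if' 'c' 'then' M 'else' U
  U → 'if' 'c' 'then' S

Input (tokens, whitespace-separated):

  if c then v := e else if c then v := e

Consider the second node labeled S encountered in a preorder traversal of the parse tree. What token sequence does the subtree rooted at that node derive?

v := e

[S [U if c then [M v := e] else [U if c then [S [M v := e]]]]]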